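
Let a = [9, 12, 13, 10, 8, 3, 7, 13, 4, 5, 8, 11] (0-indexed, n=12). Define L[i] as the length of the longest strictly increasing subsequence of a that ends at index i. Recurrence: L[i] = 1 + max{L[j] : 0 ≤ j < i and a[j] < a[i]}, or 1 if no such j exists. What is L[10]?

4

   i    0    1    2    3    4    5    6    7    8    9   10   11
a[i]    9   12   13   10    8    3    7   13    4    5    8   11
L[i]    1    2    3    2    1    1    2    3    2    3    4    5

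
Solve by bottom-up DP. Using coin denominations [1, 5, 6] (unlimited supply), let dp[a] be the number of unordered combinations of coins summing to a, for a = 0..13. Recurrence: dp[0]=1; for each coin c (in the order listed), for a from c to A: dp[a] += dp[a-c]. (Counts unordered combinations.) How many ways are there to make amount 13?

after  coin     0     1     2     3     4     5     6     7     8     9    10    11    12    13
          1     1     1     1     1     1     1     1     1     1     1     1     1     1     1
          5     1     1     1     1     1     2     2     2     2     2     3     3     3     3
          6     1     1     1     1     1     2     3     3     3     3     4     5     6     6

6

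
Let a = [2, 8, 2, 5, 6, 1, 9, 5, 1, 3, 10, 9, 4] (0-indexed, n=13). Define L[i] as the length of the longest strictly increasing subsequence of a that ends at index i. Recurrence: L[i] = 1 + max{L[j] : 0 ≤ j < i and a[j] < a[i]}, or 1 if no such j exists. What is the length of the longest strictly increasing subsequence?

5

   i    0    1    2    3    4    5    6    7    8    9   10   11   12
a[i]    2    8    2    5    6    1    9    5    1    3   10    9    4
L[i]    1    2    1    2    3    1    4    2    1    2    5    4    3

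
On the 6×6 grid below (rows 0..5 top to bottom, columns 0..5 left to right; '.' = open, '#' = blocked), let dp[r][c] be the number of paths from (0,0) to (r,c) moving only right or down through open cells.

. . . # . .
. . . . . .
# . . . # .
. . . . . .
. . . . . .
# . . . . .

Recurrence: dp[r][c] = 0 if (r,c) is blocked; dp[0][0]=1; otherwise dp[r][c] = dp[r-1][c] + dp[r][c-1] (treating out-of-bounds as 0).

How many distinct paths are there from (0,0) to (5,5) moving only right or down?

r\c   0   1   2   3   4   5
  0   1   1   1   0   0   0
  1   1   2   3   3   3   3
  2   0   2   5   8   0   3
  3   0   2   7  15  15  18
  4   0   2   9  24  39  57
  5   0   2  11  35  74 131

131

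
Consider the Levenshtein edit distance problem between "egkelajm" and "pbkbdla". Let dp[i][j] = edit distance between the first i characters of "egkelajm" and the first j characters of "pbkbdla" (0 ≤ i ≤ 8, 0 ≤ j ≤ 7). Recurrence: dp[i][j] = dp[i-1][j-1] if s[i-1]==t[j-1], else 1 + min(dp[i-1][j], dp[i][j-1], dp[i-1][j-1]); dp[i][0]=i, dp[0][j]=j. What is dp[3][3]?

2

   ''  p  b  k  b  d  l  a
''  0  1  2  3  4  5  6  7
 e  1  1  2  3  4  5  6  7
 g  2  2  2  3  4  5  6  7
 k  3  3  3  2  3  4  5  6
 e  4  4  4  3  3  4  5  6
 l  5  5  5  4  4  4  4  5
 a  6  6  6  5  5  5  5  4
 j  7  7  7  6  6  6  6  5
 m  8  8  8  7  7  7  7  6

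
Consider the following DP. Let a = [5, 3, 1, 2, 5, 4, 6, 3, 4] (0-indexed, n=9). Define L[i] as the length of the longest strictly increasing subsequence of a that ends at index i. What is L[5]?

3

   i    0    1    2    3    4    5    6    7    8
a[i]    5    3    1    2    5    4    6    3    4
L[i]    1    1    1    2    3    3    4    3    4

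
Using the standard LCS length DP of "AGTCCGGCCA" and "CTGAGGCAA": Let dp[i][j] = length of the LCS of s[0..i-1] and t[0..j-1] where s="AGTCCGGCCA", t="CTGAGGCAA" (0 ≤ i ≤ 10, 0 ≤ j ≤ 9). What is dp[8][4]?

   ''  C  T  G  A  G  G  C  A  A
''  0  0  0  0  0  0  0  0  0  0
 A  0  0  0  0  1  1  1  1  1  1
 G  0  0  0  1  1  2  2  2  2  2
 T  0  0  1  1  1  2  2  2  2  2
 C  0  1  1  1  1  2  2  3  3  3
 C  0  1  1  1  1  2  2  3  3  3
 G  0  1  1  2  2  2  3  3  3  3
 G  0  1  1  2  2  3  3  3  3  3
 C  0  1  1  2  2  3  3  4  4  4
 C  0  1  1  2  2  3  3  4  4  4
 A  0  1  1  2  3  3  3  4  5  5

2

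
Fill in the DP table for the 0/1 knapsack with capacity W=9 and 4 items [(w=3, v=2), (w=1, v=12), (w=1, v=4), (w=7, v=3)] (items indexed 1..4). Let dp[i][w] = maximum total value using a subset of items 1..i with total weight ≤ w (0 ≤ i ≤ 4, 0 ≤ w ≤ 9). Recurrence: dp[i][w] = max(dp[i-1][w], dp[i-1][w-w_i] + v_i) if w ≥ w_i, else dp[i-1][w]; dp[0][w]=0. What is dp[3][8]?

i\w   0   1   2   3   4   5   6   7   8   9
  0   0   0   0   0   0   0   0   0   0   0
  1   0   0   0   2   2   2   2   2   2   2
  2   0  12  12  12  14  14  14  14  14  14
  3   0  12  16  16  16  18  18  18  18  18
  4   0  12  16  16  16  18  18  18  18  19

18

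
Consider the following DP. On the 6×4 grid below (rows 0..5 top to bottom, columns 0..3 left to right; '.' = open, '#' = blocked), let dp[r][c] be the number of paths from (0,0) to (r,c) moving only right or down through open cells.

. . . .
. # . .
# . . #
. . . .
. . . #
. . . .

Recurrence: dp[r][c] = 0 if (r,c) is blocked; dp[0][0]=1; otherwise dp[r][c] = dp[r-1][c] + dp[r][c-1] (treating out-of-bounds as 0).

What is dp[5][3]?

r\c   0   1   2   3
  0   1   1   1   1
  1   1   0   1   2
  2   0   0   1   0
  3   0   0   1   1
  4   0   0   1   0
  5   0   0   1   1

1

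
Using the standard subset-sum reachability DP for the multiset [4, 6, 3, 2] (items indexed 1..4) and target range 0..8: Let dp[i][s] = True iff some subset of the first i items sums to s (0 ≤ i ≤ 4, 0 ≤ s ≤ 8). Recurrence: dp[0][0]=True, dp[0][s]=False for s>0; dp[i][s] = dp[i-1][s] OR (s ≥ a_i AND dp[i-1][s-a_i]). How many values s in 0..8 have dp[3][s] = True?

5

i\s   0   1   2   3   4   5   6   7   8
  0   T   F   F   F   F   F   F   F   F
  1   T   F   F   F   T   F   F   F   F
  2   T   F   F   F   T   F   T   F   F
  3   T   F   F   T   T   F   T   T   F
  4   T   F   T   T   T   T   T   T   T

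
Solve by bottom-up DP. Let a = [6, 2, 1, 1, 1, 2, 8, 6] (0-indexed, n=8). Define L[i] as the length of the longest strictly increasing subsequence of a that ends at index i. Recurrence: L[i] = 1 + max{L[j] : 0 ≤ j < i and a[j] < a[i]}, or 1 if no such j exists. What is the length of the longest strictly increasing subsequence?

   i    0    1    2    3    4    5    6    7
a[i]    6    2    1    1    1    2    8    6
L[i]    1    1    1    1    1    2    3    3

3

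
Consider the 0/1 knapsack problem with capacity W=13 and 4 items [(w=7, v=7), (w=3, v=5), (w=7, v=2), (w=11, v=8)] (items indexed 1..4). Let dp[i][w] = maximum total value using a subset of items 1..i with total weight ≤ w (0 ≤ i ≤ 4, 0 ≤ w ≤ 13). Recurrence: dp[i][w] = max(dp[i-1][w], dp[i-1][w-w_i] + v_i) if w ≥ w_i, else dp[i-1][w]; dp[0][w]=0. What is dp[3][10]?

12

i\w   0   1   2   3   4   5   6   7   8   9  10  11  12  13
  0   0   0   0   0   0   0   0   0   0   0   0   0   0   0
  1   0   0   0   0   0   0   0   7   7   7   7   7   7   7
  2   0   0   0   5   5   5   5   7   7   7  12  12  12  12
  3   0   0   0   5   5   5   5   7   7   7  12  12  12  12
  4   0   0   0   5   5   5   5   7   7   7  12  12  12  12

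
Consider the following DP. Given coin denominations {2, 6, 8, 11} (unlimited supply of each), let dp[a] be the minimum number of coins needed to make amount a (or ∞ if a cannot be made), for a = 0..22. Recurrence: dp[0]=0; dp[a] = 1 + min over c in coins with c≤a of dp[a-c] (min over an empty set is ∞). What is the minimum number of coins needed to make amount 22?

 a  0  1  2  3  4  5  6  7  8  9 10 11 12 13 14 15 16 17 18 19 20 21 22
dp  0  -  1  -  2  -  1  -  1  -  2  1  2  2  2  3  2  2  3  2  3  3  2
(- denotes ∞ / unreachable)

2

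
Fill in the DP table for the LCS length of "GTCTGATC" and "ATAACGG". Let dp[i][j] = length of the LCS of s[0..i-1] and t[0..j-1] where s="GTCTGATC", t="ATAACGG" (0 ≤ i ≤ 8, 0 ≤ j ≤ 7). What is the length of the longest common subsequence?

3

   ''  A  T  A  A  C  G  G
''  0  0  0  0  0  0  0  0
 G  0  0  0  0  0  0  1  1
 T  0  0  1  1  1  1  1  1
 C  0  0  1  1  1  2  2  2
 T  0  0  1  1  1  2  2  2
 G  0  0  1  1  1  2  3  3
 A  0  1  1  2  2  2  3  3
 T  0  1  2  2  2  2  3  3
 C  0  1  2  2  2  3  3  3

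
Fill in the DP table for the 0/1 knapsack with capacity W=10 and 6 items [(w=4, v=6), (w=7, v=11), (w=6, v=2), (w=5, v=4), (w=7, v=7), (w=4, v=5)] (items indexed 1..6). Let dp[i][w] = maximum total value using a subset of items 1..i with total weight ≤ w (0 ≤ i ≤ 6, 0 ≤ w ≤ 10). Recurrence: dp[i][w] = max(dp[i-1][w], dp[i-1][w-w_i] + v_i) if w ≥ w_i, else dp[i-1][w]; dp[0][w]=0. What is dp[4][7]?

i\w   0   1   2   3   4   5   6   7   8   9  10
  0   0   0   0   0   0   0   0   0   0   0   0
  1   0   0   0   0   6   6   6   6   6   6   6
  2   0   0   0   0   6   6   6  11  11  11  11
  3   0   0   0   0   6   6   6  11  11  11  11
  4   0   0   0   0   6   6   6  11  11  11  11
  5   0   0   0   0   6   6   6  11  11  11  11
  6   0   0   0   0   6   6   6  11  11  11  11

11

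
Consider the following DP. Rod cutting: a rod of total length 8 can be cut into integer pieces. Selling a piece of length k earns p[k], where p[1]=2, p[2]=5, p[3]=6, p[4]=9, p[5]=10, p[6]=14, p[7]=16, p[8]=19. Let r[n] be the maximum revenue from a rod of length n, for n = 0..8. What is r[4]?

10

   n    0    1    2    3    4    5    6    7    8
r[n]    0    2    5    7   10   12   15   17   20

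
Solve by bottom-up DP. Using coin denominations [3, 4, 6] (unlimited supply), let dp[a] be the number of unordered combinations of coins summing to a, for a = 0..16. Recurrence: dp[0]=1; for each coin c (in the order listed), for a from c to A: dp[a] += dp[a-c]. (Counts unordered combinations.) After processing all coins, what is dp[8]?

1

after  coin     0     1     2     3     4     5     6     7     8     9    10    11    12    13    14    15    16
          3     1     0     0     1     0     0     1     0     0     1     0     0     1     0     0     1     0
          4     1     0     0     1     1     0     1     1     1     1     1     1     2     1     1     2     2
          6     1     0     0     1     1     0     2     1     1     2     2     1     4     2     2     4     4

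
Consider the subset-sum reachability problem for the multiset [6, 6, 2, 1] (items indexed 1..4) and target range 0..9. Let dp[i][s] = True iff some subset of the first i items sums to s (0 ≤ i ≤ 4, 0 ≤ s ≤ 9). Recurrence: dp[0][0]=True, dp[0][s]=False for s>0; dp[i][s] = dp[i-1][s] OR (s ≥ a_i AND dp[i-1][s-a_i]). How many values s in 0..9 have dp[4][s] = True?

i\s   0   1   2   3   4   5   6   7   8   9
  0   T   F   F   F   F   F   F   F   F   F
  1   T   F   F   F   F   F   T   F   F   F
  2   T   F   F   F   F   F   T   F   F   F
  3   T   F   T   F   F   F   T   F   T   F
  4   T   T   T   T   F   F   T   T   T   T

8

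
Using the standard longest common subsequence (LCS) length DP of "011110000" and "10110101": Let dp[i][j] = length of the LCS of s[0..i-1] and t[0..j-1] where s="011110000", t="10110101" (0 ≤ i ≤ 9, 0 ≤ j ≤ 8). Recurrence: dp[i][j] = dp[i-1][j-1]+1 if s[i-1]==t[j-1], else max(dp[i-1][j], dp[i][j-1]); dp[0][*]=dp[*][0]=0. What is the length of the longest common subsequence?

5

   ''  1  0  1  1  0  1  0  1
''  0  0  0  0  0  0  0  0  0
 0  0  0  1  1  1  1  1  1  1
 1  0  1  1  2  2  2  2  2  2
 1  0  1  1  2  3  3  3  3  3
 1  0  1  1  2  3  3  4  4  4
 1  0  1  1  2  3  3  4  4  5
 0  0  1  2  2  3  4  4  5  5
 0  0  1  2  2  3  4  4  5  5
 0  0  1  2  2  3  4  4  5  5
 0  0  1  2  2  3  4  4  5  5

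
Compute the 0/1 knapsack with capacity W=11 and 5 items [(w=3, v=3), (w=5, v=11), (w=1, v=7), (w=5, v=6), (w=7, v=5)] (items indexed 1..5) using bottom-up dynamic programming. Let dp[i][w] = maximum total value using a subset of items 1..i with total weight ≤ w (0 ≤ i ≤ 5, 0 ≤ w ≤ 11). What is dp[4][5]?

11

i\w   0   1   2   3   4   5   6   7   8   9  10  11
  0   0   0   0   0   0   0   0   0   0   0   0   0
  1   0   0   0   3   3   3   3   3   3   3   3   3
  2   0   0   0   3   3  11  11  11  14  14  14  14
  3   0   7   7   7  10  11  18  18  18  21  21  21
  4   0   7   7   7  10  11  18  18  18  21  21  24
  5   0   7   7   7  10  11  18  18  18  21  21  24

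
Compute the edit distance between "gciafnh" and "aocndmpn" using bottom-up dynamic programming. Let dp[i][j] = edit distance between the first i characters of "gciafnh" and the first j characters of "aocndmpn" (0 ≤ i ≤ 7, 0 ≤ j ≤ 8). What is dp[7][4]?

   ''  a  o  c  n  d  m  p  n
''  0  1  2  3  4  5  6  7  8
 g  1  1  2  3  4  5  6  7  8
 c  2  2  2  2  3  4  5  6  7
 i  3  3  3  3  3  4  5  6  7
 a  4  3  4  4  4  4  5  6  7
 f  5  4  4  5  5  5  5  6  7
 n  6  5  5  5  5  6  6  6  6
 h  7  6  6  6  6  6  7  7  7

6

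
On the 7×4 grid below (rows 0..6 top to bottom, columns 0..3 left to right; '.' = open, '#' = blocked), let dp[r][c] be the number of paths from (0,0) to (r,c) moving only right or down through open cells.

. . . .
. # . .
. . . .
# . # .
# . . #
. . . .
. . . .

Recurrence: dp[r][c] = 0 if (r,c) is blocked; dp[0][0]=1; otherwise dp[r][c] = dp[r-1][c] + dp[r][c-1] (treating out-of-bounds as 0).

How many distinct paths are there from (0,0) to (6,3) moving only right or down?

5

r\c   0   1   2   3
  0   1   1   1   1
  1   1   0   1   2
  2   1   1   2   4
  3   0   1   0   4
  4   0   1   1   0
  5   0   1   2   2
  6   0   1   3   5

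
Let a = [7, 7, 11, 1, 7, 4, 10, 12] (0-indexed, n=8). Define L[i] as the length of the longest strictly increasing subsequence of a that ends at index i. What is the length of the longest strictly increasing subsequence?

   i    0    1    2    3    4    5    6    7
a[i]    7    7   11    1    7    4   10   12
L[i]    1    1    2    1    2    2    3    4

4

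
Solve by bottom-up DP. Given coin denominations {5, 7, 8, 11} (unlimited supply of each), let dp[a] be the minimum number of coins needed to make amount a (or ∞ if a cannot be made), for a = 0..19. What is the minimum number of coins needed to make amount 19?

 a  0  1  2  3  4  5  6  7  8  9 10 11 12 13 14 15 16 17 18 19
dp  0  -  -  -  -  1  -  1  1  -  2  1  2  2  2  2  2  3  2  2
(- denotes ∞ / unreachable)

2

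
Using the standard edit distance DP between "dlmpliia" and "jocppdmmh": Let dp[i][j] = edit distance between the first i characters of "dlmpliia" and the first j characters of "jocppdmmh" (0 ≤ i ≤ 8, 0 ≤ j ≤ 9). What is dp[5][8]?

7

   ''  j  o  c  p  p  d  m  m  h
''  0  1  2  3  4  5  6  7  8  9
 d  1  1  2  3  4  5  5  6  7  8
 l  2  2  2  3  4  5  6  6  7  8
 m  3  3  3  3  4  5  6  6  6  7
 p  4  4  4  4  3  4  5  6  7  7
 l  5  5  5  5  4  4  5  6  7  8
 i  6  6  6  6  5  5  5  6  7  8
 i  7  7  7  7  6  6  6  6  7  8
 a  8  8  8  8  7  7  7  7  7  8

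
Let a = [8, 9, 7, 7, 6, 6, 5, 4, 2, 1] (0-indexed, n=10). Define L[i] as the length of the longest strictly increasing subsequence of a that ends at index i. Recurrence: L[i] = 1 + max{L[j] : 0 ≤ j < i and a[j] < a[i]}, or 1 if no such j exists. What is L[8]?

1

   i    0    1    2    3    4    5    6    7    8    9
a[i]    8    9    7    7    6    6    5    4    2    1
L[i]    1    2    1    1    1    1    1    1    1    1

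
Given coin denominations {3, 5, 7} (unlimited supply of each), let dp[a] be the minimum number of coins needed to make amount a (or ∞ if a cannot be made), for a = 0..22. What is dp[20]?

 a  0  1  2  3  4  5  6  7  8  9 10 11 12 13 14 15 16 17 18 19 20 21 22
dp  0  -  -  1  -  1  2  1  2  3  2  3  2  3  2  3  4  3  4  3  4  3  4
(- denotes ∞ / unreachable)

4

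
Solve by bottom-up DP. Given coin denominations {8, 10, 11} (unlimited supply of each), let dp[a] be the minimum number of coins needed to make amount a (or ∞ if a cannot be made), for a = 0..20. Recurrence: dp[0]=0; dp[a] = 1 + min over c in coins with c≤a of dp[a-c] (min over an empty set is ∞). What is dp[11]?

1

 a  0  1  2  3  4  5  6  7  8  9 10 11 12 13 14 15 16 17 18 19 20
dp  0  -  -  -  -  -  -  -  1  -  1  1  -  -  -  -  2  -  2  2  2
(- denotes ∞ / unreachable)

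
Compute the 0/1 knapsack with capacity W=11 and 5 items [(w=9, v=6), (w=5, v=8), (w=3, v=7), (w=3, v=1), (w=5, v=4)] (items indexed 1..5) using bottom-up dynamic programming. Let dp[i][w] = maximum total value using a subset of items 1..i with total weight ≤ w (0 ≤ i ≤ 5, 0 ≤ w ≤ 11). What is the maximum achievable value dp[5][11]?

16

i\w   0   1   2   3   4   5   6   7   8   9  10  11
  0   0   0   0   0   0   0   0   0   0   0   0   0
  1   0   0   0   0   0   0   0   0   0   6   6   6
  2   0   0   0   0   0   8   8   8   8   8   8   8
  3   0   0   0   7   7   8   8   8  15  15  15  15
  4   0   0   0   7   7   8   8   8  15  15  15  16
  5   0   0   0   7   7   8   8   8  15  15  15  16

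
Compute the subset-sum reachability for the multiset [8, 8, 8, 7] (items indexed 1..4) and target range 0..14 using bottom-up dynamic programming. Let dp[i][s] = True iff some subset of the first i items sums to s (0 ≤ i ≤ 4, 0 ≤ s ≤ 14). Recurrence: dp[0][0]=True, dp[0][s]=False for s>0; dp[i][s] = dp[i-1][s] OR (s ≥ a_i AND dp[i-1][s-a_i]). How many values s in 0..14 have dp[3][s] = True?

i\s   0   1   2   3   4   5   6   7   8   9  10  11  12  13  14
  0   T   F   F   F   F   F   F   F   F   F   F   F   F   F   F
  1   T   F   F   F   F   F   F   F   T   F   F   F   F   F   F
  2   T   F   F   F   F   F   F   F   T   F   F   F   F   F   F
  3   T   F   F   F   F   F   F   F   T   F   F   F   F   F   F
  4   T   F   F   F   F   F   F   T   T   F   F   F   F   F   F

2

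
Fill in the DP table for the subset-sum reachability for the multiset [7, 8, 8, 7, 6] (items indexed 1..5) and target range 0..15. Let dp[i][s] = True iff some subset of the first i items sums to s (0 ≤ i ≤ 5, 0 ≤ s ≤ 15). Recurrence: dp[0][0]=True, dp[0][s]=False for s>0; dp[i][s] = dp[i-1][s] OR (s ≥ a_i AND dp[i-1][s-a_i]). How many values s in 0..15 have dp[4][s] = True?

i\s   0   1   2   3   4   5   6   7   8   9  10  11  12  13  14  15
  0   T   F   F   F   F   F   F   F   F   F   F   F   F   F   F   F
  1   T   F   F   F   F   F   F   T   F   F   F   F   F   F   F   F
  2   T   F   F   F   F   F   F   T   T   F   F   F   F   F   F   T
  3   T   F   F   F   F   F   F   T   T   F   F   F   F   F   F   T
  4   T   F   F   F   F   F   F   T   T   F   F   F   F   F   T   T
  5   T   F   F   F   F   F   T   T   T   F   F   F   F   T   T   T

5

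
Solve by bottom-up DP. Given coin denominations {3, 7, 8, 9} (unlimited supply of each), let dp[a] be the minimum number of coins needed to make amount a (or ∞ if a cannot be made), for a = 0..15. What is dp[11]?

 a  0  1  2  3  4  5  6  7  8  9 10 11 12 13 14 15
dp  0  -  -  1  -  -  2  1  1  1  2  2  2  3  2  2
(- denotes ∞ / unreachable)

2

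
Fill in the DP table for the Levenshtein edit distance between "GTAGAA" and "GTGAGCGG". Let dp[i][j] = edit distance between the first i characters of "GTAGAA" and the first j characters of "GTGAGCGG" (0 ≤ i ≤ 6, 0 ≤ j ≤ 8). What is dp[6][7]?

3

   ''  G  T  G  A  G  C  G  G
''  0  1  2  3  4  5  6  7  8
 G  1  0  1  2  3  4  5  6  7
 T  2  1  0  1  2  3  4  5  6
 A  3  2  1  1  1  2  3  4  5
 G  4  3  2  1  2  1  2  3  4
 A  5  4  3  2  1  2  2  3  4
 A  6  5  4  3  2  2  3  3  4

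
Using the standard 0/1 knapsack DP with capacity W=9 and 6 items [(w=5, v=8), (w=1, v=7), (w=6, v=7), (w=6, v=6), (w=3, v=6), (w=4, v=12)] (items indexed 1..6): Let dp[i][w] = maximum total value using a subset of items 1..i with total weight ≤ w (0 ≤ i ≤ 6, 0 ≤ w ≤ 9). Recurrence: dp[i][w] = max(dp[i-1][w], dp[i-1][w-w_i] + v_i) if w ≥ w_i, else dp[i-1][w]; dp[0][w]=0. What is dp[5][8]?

15

i\w   0   1   2   3   4   5   6   7   8   9
  0   0   0   0   0   0   0   0   0   0   0
  1   0   0   0   0   0   8   8   8   8   8
  2   0   7   7   7   7   8  15  15  15  15
  3   0   7   7   7   7   8  15  15  15  15
  4   0   7   7   7   7   8  15  15  15  15
  5   0   7   7   7  13  13  15  15  15  21
  6   0   7   7   7  13  19  19  19  25  25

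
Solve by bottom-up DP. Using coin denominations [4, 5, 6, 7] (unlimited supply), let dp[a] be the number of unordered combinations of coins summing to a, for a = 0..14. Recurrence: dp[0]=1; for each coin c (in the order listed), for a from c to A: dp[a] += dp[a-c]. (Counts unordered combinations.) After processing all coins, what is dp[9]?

after  coin     0     1     2     3     4     5     6     7     8     9    10    11    12    13    14
          4     1     0     0     0     1     0     0     0     1     0     0     0     1     0     0
          5     1     0     0     0     1     1     0     0     1     1     1     0     1     1     1
          6     1     0     0     0     1     1     1     0     1     1     2     1     2     1     2
          7     1     0     0     0     1     1     1     1     1     1     2     2     3     2     3

1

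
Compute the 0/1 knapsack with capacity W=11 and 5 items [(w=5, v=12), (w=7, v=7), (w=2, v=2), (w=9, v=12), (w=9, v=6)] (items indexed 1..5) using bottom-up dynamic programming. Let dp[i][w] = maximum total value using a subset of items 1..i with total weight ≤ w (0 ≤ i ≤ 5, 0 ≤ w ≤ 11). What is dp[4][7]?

i\w   0   1   2   3   4   5   6   7   8   9  10  11
  0   0   0   0   0   0   0   0   0   0   0   0   0
  1   0   0   0   0   0  12  12  12  12  12  12  12
  2   0   0   0   0   0  12  12  12  12  12  12  12
  3   0   0   2   2   2  12  12  14  14  14  14  14
  4   0   0   2   2   2  12  12  14  14  14  14  14
  5   0   0   2   2   2  12  12  14  14  14  14  14

14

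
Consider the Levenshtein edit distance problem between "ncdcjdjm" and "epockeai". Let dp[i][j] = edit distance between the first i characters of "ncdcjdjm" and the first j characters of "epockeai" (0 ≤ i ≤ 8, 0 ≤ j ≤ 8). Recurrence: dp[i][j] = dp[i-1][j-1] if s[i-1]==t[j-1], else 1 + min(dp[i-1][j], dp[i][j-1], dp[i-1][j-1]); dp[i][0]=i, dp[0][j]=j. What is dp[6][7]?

   ''  e  p  o  c  k  e  a  i
''  0  1  2  3  4  5  6  7  8
 n  1  1  2  3  4  5  6  7  8
 c  2  2  2  3  3  4  5  6  7
 d  3  3  3  3  4  4  5  6  7
 c  4  4  4  4  3  4  5  6  7
 j  5  5  5  5  4  4  5  6  7
 d  6  6  6  6  5  5  5  6  7
 j  7  7  7  7  6  6  6  6  7
 m  8  8  8  8  7  7  7  7  7

6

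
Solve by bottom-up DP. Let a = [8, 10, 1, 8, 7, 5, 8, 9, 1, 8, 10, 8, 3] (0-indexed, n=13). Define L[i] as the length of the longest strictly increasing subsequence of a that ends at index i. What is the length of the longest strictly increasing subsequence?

5

   i    0    1    2    3    4    5    6    7    8    9   10   11   12
a[i]    8   10    1    8    7    5    8    9    1    8   10    8    3
L[i]    1    2    1    2    2    2    3    4    1    3    5    3    2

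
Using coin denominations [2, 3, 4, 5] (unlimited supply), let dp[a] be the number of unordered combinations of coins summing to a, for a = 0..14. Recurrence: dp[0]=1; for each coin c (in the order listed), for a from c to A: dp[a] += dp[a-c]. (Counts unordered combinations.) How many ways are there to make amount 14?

13

after  coin     0     1     2     3     4     5     6     7     8     9    10    11    12    13    14
          2     1     0     1     0     1     0     1     0     1     0     1     0     1     0     1
          3     1     0     1     1     1     1     2     1     2     2     2     2     3     2     3
          4     1     0     1     1     2     1     3     2     4     3     5     4     7     5     8
          5     1     0     1     1     2     2     3     3     5     5     7     7    10    10    13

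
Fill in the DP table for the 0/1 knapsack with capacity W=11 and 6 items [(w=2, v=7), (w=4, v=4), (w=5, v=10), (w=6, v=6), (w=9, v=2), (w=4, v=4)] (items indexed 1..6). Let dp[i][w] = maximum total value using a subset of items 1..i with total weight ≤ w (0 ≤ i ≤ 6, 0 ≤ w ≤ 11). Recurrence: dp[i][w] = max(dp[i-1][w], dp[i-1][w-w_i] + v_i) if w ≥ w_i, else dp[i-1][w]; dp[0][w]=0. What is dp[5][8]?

17

i\w   0   1   2   3   4   5   6   7   8   9  10  11
  0   0   0   0   0   0   0   0   0   0   0   0   0
  1   0   0   7   7   7   7   7   7   7   7   7   7
  2   0   0   7   7   7   7  11  11  11  11  11  11
  3   0   0   7   7   7  10  11  17  17  17  17  21
  4   0   0   7   7   7  10  11  17  17  17  17  21
  5   0   0   7   7   7  10  11  17  17  17  17  21
  6   0   0   7   7   7  10  11  17  17  17  17  21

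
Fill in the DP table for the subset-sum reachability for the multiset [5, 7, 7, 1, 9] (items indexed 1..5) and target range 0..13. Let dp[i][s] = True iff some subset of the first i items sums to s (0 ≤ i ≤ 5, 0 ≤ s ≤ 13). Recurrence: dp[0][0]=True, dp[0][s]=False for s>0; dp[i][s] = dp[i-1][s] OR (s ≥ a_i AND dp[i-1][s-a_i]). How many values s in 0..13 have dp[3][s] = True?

4

i\s   0   1   2   3   4   5   6   7   8   9  10  11  12  13
  0   T   F   F   F   F   F   F   F   F   F   F   F   F   F
  1   T   F   F   F   F   T   F   F   F   F   F   F   F   F
  2   T   F   F   F   F   T   F   T   F   F   F   F   T   F
  3   T   F   F   F   F   T   F   T   F   F   F   F   T   F
  4   T   T   F   F   F   T   T   T   T   F   F   F   T   T
  5   T   T   F   F   F   T   T   T   T   T   T   F   T   T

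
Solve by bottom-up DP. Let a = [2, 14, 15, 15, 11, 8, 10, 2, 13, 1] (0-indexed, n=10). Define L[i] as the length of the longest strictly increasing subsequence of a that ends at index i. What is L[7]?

1

   i    0    1    2    3    4    5    6    7    8    9
a[i]    2   14   15   15   11    8   10    2   13    1
L[i]    1    2    3    3    2    2    3    1    4    1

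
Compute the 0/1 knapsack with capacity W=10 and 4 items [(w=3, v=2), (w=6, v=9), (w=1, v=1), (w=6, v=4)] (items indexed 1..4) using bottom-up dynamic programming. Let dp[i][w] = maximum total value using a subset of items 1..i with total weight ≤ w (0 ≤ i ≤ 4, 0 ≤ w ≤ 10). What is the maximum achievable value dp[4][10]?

i\w   0   1   2   3   4   5   6   7   8   9  10
  0   0   0   0   0   0   0   0   0   0   0   0
  1   0   0   0   2   2   2   2   2   2   2   2
  2   0   0   0   2   2   2   9   9   9  11  11
  3   0   1   1   2   3   3   9  10  10  11  12
  4   0   1   1   2   3   3   9  10  10  11  12

12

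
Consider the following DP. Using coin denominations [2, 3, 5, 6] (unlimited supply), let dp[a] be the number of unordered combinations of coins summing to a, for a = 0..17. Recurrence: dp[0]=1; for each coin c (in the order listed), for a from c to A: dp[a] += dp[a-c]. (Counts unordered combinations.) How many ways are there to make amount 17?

after  coin     0     1     2     3     4     5     6     7     8     9    10    11    12    13    14    15    16    17
          2     1     0     1     0     1     0     1     0     1     0     1     0     1     0     1     0     1     0
          3     1     0     1     1     1     1     2     1     2     2     2     2     3     2     3     3     3     3
          5     1     0     1     1     1     2     2     2     3     3     4     4     5     5     6     7     7     8
          6     1     0     1     1     1     2     3     2     4     4     5     6     8     7    10    11    12    14

14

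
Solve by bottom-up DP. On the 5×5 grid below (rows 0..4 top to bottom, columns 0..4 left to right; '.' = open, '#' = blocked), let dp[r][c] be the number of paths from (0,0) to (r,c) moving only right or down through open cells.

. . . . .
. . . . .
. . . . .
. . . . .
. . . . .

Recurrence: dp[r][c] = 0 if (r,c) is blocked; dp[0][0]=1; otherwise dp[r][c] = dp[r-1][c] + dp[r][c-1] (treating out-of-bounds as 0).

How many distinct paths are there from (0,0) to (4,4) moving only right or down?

70

r\c   0   1   2   3   4
  0   1   1   1   1   1
  1   1   2   3   4   5
  2   1   3   6  10  15
  3   1   4  10  20  35
  4   1   5  15  35  70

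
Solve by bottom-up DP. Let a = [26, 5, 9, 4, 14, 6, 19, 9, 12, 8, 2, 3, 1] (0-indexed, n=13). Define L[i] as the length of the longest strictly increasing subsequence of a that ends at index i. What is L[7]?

   i    0    1    2    3    4    5    6    7    8    9   10   11   12
a[i]   26    5    9    4   14    6   19    9   12    8    2    3    1
L[i]    1    1    2    1    3    2    4    3    4    3    1    2    1

3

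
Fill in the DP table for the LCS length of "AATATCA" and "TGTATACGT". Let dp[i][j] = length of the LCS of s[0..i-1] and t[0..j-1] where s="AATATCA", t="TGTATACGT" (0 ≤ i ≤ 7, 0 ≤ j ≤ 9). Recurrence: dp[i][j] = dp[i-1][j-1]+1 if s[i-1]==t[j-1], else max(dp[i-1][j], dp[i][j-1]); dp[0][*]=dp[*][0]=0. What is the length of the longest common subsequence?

   ''  T  G  T  A  T  A  C  G  T
''  0  0  0  0  0  0  0  0  0  0
 A  0  0  0  0  1  1  1  1  1  1
 A  0  0  0  0  1  1  2  2  2  2
 T  0  1  1  1  1  2  2  2  2  3
 A  0  1  1  1  2  2  3  3  3  3
 T  0  1  1  2  2  3  3  3  3  4
 C  0  1  1  2  2  3  3  4  4  4
 A  0  1  1  2  3  3  4  4  4  4

4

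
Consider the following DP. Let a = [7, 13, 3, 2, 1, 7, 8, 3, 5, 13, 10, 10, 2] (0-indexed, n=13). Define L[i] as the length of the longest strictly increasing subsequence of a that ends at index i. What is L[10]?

   i    0    1    2    3    4    5    6    7    8    9   10   11   12
a[i]    7   13    3    2    1    7    8    3    5   13   10   10    2
L[i]    1    2    1    1    1    2    3    2    3    4    4    4    2

4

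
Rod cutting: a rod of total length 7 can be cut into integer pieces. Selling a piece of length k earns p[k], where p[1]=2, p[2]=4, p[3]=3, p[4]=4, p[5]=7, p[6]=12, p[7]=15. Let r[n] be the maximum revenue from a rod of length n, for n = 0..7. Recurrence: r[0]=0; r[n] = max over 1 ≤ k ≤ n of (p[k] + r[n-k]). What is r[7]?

   n    0    1    2    3    4    5    6    7
r[n]    0    2    4    6    8   10   12   15

15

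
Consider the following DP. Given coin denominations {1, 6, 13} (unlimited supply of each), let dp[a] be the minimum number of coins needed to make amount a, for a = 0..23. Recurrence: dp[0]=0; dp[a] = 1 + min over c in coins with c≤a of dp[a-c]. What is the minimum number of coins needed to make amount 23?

 a  0  1  2  3  4  5  6  7  8  9 10 11 12 13 14 15 16 17 18 19 20 21 22 23
dp  0  1  2  3  4  5  1  2  3  4  5  6  2  1  2  3  4  5  3  2  3  4  5  6

6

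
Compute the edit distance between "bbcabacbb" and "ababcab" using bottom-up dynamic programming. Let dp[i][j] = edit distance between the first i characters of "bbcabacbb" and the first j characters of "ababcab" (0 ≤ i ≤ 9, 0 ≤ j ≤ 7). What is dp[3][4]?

   ''  a  b  a  b  c  a  b
''  0  1  2  3  4  5  6  7
 b  1  1  1  2  3  4  5  6
 b  2  2  1  2  2  3  4  5
 c  3  3  2  2  3  2  3  4
 a  4  3  3  2  3  3  2  3
 b  5  4  3  3  2  3  3  2
 a  6  5  4  3  3  3  3  3
 c  7  6  5  4  4  3  4  4
 b  8  7  6  5  4  4  4  4
 b  9  8  7  6  5  5  5  4

3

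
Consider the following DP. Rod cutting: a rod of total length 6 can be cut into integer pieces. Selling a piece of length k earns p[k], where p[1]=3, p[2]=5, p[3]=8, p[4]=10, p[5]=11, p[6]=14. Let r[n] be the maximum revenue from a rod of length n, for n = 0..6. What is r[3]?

   n    0    1    2    3    4    5    6
r[n]    0    3    6    9   12   15   18

9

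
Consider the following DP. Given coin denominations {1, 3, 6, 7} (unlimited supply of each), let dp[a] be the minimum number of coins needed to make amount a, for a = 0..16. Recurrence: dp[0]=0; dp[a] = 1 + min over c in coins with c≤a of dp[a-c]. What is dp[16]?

3

 a  0  1  2  3  4  5  6  7  8  9 10 11 12 13 14 15 16
dp  0  1  2  1  2  3  1  1  2  2  2  3  2  2  2  3  3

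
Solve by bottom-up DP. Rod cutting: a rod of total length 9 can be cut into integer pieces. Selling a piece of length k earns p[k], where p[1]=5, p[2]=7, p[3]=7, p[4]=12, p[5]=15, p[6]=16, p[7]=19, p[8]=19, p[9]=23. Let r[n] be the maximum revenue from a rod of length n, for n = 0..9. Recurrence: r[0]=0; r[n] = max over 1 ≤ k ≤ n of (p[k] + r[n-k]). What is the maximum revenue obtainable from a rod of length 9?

45

   n    0    1    2    3    4    5    6    7    8    9
r[n]    0    5   10   15   20   25   30   35   40   45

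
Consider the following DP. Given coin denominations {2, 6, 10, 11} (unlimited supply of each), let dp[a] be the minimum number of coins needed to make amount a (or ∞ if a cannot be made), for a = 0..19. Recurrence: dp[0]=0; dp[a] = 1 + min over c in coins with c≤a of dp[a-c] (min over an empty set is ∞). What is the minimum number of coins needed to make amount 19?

 a  0  1  2  3  4  5  6  7  8  9 10 11 12 13 14 15 16 17 18 19
dp  0  -  1  -  2  -  1  -  2  -  1  1  2  2  3  3  2  2  3  3
(- denotes ∞ / unreachable)

3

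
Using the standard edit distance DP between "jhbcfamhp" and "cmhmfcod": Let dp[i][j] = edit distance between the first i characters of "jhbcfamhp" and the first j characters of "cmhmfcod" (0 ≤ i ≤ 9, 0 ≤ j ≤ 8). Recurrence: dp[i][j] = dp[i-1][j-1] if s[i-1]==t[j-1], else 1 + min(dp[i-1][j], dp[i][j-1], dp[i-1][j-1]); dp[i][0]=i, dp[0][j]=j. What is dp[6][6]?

   ''  c  m  h  m  f  c  o  d
''  0  1  2  3  4  5  6  7  8
 j  1  1  2  3  4  5  6  7  8
 h  2  2  2  2  3  4  5  6  7
 b  3  3  3  3  3  4  5  6  7
 c  4  3  4  4  4  4  4  5  6
 f  5  4  4  5  5  4  5  5  6
 a  6  5  5  5  6  5  5  6  6
 m  7  6  5  6  5  6  6  6  7
 h  8  7  6  5  6  6  7  7  7
 p  9  8  7  6  6  7  7  8  8

5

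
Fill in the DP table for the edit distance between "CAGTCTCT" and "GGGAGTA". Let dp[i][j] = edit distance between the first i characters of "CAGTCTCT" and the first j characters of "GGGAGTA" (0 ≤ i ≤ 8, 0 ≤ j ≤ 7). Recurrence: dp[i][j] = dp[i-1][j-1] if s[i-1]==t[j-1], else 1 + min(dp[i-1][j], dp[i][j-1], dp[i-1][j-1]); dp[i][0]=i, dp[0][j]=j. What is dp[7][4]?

   ''  G  G  G  A  G  T  A
''  0  1  2  3  4  5  6  7
 C  1  1  2  3  4  5  6  7
 A  2  2  2  3  3  4  5  6
 G  3  2  2  2  3  3  4  5
 T  4  3  3  3  3  4  3  4
 C  5  4  4  4  4  4  4  4
 T  6  5  5  5  5  5  4  5
 C  7  6  6  6  6  6  5  5
 T  8  7  7  7  7  7  6  6

6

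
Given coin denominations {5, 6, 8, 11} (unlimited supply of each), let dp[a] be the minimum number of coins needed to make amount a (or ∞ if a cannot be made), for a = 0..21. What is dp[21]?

3

 a  0  1  2  3  4  5  6  7  8  9 10 11 12 13 14 15 16 17 18 19 20 21
dp  0  -  -  -  -  1  1  -  1  -  2  1  2  2  2  3  2  2  3  2  3  3
(- denotes ∞ / unreachable)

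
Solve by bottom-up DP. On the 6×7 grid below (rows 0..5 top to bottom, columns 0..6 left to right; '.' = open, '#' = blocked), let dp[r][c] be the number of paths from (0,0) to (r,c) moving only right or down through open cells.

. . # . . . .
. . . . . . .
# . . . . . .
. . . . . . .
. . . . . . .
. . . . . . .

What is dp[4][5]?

r\c   0   1   2   3   4   5   6
  0   1   1   0   0   0   0   0
  1   1   2   2   2   2   2   2
  2   0   2   4   6   8  10  12
  3   0   2   6  12  20  30  42
  4   0   2   8  20  40  70 112
  5   0   2  10  30  70 140 252

70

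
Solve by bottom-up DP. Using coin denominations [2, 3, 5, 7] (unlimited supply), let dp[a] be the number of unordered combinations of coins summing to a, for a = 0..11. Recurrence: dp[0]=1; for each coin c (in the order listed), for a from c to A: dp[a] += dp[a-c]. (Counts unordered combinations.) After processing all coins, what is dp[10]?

5

after  coin     0     1     2     3     4     5     6     7     8     9    10    11
          2     1     0     1     0     1     0     1     0     1     0     1     0
          3     1     0     1     1     1     1     2     1     2     2     2     2
          5     1     0     1     1     1     2     2     2     3     3     4     4
          7     1     0     1     1     1     2     2     3     3     4     5     5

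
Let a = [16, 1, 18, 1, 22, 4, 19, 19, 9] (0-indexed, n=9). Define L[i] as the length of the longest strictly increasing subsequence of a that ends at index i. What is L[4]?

   i    0    1    2    3    4    5    6    7    8
a[i]   16    1   18    1   22    4   19   19    9
L[i]    1    1    2    1    3    2    3    3    3

3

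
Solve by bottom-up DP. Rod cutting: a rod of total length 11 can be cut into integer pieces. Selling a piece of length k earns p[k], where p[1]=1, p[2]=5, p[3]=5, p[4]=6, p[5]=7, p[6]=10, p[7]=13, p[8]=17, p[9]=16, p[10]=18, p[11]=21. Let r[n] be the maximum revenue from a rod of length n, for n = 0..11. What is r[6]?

15

   n    0    1    2    3    4    5    6    7    8    9   10   11
r[n]    0    1    5    6   10   11   15   16   20   21   25   26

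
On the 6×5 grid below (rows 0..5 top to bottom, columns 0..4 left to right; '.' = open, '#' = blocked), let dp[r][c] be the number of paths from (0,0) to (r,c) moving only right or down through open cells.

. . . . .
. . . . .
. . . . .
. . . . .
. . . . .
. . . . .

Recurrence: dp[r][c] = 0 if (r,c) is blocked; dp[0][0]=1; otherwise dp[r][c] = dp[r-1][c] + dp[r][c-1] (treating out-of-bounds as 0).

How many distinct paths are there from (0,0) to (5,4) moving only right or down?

r\c   0   1   2   3   4
  0   1   1   1   1   1
  1   1   2   3   4   5
  2   1   3   6  10  15
  3   1   4  10  20  35
  4   1   5  15  35  70
  5   1   6  21  56 126

126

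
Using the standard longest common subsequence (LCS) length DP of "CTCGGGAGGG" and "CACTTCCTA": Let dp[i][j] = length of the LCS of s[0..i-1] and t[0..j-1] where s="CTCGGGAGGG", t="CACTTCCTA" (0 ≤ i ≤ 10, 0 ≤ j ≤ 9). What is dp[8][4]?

2

   ''  C  A  C  T  T  C  C  T  A
''  0  0  0  0  0  0  0  0  0  0
 C  0  1  1  1  1  1  1  1  1  1
 T  0  1  1  1  2  2  2  2  2  2
 C  0  1  1  2  2  2  3  3  3  3
 G  0  1  1  2  2  2  3  3  3  3
 G  0  1  1  2  2  2  3  3  3  3
 G  0  1  1  2  2  2  3  3  3  3
 A  0  1  2  2  2  2  3  3  3  4
 G  0  1  2  2  2  2  3  3  3  4
 G  0  1  2  2  2  2  3  3  3  4
 G  0  1  2  2  2  2  3  3  3  4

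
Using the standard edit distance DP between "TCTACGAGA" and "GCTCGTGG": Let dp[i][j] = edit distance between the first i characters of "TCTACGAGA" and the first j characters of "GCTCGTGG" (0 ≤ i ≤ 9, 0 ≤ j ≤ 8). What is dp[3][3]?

   ''  G  C  T  C  G  T  G  G
''  0  1  2  3  4  5  6  7  8
 T  1  1  2  2  3  4  5  6  7
 C  2  2  1  2  2  3  4  5  6
 T  3  3  2  1  2  3  3  4  5
 A  4  4  3  2  2  3  4  4  5
 C  5  5  4  3  2  3  4  5  5
 G  6  5  5  4  3  2  3  4  5
 A  7  6  6  5  4  3  3  4  5
 G  8  7  7  6  5  4  4  3  4
 A  9  8  8  7  6  5  5  4  4

1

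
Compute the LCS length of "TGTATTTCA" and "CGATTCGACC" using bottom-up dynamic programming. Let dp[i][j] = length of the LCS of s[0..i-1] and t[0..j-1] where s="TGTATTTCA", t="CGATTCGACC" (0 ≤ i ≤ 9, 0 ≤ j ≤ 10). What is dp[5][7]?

   ''  C  G  A  T  T  C  G  A  C  C
''  0  0  0  0  0  0  0  0  0  0  0
 T  0  0  0  0  1  1  1  1  1  1  1
 G  0  0  1  1  1  1  1  2  2  2  2
 T  0  0  1  1  2  2  2  2  2  2  2
 A  0  0  1  2  2  2  2  2  3  3  3
 T  0  0  1  2  3  3  3  3  3  3  3
 T  0  0  1  2  3  4  4  4  4  4  4
 T  0  0  1  2  3  4  4  4  4  4  4
 C  0  1  1  2  3  4  5  5  5  5  5
 A  0  1  1  2  3  4  5  5  6  6  6

3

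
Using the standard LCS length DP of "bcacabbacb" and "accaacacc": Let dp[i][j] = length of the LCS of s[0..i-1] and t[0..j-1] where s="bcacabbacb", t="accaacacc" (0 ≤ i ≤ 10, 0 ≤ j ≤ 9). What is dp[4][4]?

2

   ''  a  c  c  a  a  c  a  c  c
''  0  0  0  0  0  0  0  0  0  0
 b  0  0  0  0  0  0  0  0  0  0
 c  0  0  1  1  1  1  1  1  1  1
 a  0  1  1  1  2  2  2  2  2  2
 c  0  1  2  2  2  2  3  3  3  3
 a  0  1  2  2  3  3  3  4  4  4
 b  0  1  2  2  3  3  3  4  4  4
 b  0  1  2  2  3  3  3  4  4  4
 a  0  1  2  2  3  4  4  4  4  4
 c  0  1  2  3  3  4  5  5  5  5
 b  0  1  2  3  3  4  5  5  5  5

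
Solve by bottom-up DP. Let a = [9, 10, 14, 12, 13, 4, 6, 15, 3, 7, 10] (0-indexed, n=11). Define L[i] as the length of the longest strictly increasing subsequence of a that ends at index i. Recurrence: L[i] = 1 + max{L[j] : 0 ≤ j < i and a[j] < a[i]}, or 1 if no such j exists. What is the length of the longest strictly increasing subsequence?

5

   i    0    1    2    3    4    5    6    7    8    9   10
a[i]    9   10   14   12   13    4    6   15    3    7   10
L[i]    1    2    3    3    4    1    2    5    1    3    4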